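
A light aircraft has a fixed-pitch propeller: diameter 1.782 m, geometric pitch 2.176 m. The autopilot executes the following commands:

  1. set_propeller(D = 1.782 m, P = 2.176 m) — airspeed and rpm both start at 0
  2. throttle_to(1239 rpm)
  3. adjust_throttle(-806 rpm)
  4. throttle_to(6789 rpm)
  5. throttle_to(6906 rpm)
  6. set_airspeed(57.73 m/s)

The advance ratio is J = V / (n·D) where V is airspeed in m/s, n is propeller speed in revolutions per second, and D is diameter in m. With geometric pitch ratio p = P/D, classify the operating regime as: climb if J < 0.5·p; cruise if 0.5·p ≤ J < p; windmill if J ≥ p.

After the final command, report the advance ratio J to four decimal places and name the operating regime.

J = 0.2815, regime = climb

set_propeller: D = 1.782 m, P = 2.176 m (p = P/D = 1.221100); state ← (V=0, rpm=0)
throttle_to(1239): rpm ← 1239
adjust_throttle(-806): rpm ← 1239 -806 = 433
throttle_to(6789): rpm ← 6789
throttle_to(6906): rpm ← 6906
set_airspeed(57.73): V ← 57.73 m/s
final state: V = 57.73 m/s, rpm = 6906 → n = rpm/60 = 115.100000 rev/s
J = V / (n·D) = 57.73 / (115.100000 × 1.782) = 0.281461
regime bands: climb J<0.6105 | cruise [0.6105, 1.2211) | windmill J≥1.2211
J = 0.2815 → climb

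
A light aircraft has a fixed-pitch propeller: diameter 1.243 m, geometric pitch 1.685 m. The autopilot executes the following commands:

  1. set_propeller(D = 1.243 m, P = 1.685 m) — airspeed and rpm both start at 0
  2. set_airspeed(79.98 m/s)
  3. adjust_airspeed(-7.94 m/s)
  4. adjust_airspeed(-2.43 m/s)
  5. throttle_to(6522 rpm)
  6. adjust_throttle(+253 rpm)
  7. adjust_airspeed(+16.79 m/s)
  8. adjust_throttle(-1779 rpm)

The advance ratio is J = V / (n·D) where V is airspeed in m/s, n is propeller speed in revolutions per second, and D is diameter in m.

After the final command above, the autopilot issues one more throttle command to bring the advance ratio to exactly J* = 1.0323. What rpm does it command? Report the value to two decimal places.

rpm = 4040.06

set_propeller: D = 1.243 m, P = 1.685 m (p = P/D = 1.355591); state ← (V=0, rpm=0)
set_airspeed(79.98): V ← 79.98 m/s
adjust_airspeed(-7.94): V ← 79.98 -7.94 = 72.04 m/s
adjust_airspeed(-2.43): V ← 72.04 -2.43 = 69.61 m/s
throttle_to(6522): rpm ← 6522
adjust_throttle(+253): rpm ← 6522 +253 = 6775
adjust_airspeed(+16.79): V ← 69.61 +16.79 = 86.4 m/s
adjust_throttle(-1779): rpm ← 6775 -1779 = 4996
final state: V = 86.4 m/s, rpm = 4996 → n = rpm/60 = 83.266667 rev/s
target J* = 1.0323; solve J* = V/(n·D) for n: n = V/(J*·D) = 86.4/(1.0323 × 1.243) = 67.334352 rev/s
rpm = 60·n = 4040.061134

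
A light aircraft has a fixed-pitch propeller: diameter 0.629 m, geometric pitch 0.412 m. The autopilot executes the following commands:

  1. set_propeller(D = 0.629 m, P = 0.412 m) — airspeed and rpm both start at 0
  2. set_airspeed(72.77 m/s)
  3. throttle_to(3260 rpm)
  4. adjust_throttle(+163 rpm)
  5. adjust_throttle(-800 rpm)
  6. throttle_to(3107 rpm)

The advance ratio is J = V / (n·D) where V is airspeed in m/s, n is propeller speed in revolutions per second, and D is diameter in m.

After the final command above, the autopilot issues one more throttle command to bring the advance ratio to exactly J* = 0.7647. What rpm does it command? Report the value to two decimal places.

set_propeller: D = 0.629 m, P = 0.412 m (p = P/D = 0.655008); state ← (V=0, rpm=0)
set_airspeed(72.77): V ← 72.77 m/s
throttle_to(3260): rpm ← 3260
adjust_throttle(+163): rpm ← 3260 +163 = 3423
adjust_throttle(-800): rpm ← 3423 -800 = 2623
throttle_to(3107): rpm ← 3107
final state: V = 72.77 m/s, rpm = 3107 → n = rpm/60 = 51.783333 rev/s
target J* = 0.7647; solve J* = V/(n·D) for n: n = V/(J*·D) = 72.77/(0.7647 × 0.629) = 151.290145 rev/s
rpm = 60·n = 9077.408704

rpm = 9077.41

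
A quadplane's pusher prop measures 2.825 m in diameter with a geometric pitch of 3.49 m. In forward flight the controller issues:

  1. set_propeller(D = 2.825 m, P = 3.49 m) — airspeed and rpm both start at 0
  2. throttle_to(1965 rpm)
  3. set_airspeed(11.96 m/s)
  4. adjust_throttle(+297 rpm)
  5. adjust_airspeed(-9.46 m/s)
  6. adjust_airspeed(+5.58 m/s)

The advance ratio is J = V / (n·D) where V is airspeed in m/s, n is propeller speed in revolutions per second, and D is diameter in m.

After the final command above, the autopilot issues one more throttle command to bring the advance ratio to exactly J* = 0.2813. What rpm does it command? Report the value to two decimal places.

rpm = 610.06

set_propeller: D = 2.825 m, P = 3.49 m (p = P/D = 1.235398); state ← (V=0, rpm=0)
throttle_to(1965): rpm ← 1965
set_airspeed(11.96): V ← 11.96 m/s
adjust_throttle(+297): rpm ← 1965 +297 = 2262
adjust_airspeed(-9.46): V ← 11.96 -9.46 = 2.5 m/s
adjust_airspeed(+5.58): V ← 2.5 +5.58 = 8.08 m/s
final state: V = 8.08 m/s, rpm = 2262 → n = rpm/60 = 37.700000 rev/s
target J* = 0.2813; solve J* = V/(n·D) for n: n = V/(J*·D) = 8.08/(0.2813 × 2.825) = 10.167711 rev/s
rpm = 60·n = 610.062636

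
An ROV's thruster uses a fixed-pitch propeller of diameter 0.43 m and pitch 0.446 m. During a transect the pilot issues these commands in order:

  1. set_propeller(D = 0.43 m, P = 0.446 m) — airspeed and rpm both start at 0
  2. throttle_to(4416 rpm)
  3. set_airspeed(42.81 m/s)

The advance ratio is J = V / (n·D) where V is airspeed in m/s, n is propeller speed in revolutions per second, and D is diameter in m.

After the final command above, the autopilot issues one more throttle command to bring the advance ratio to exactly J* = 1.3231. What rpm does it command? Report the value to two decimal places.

rpm = 4514.77

set_propeller: D = 0.43 m, P = 0.446 m (p = P/D = 1.037209); state ← (V=0, rpm=0)
throttle_to(4416): rpm ← 4416
set_airspeed(42.81): V ← 42.81 m/s
final state: V = 42.81 m/s, rpm = 4416 → n = rpm/60 = 73.600000 rev/s
target J* = 1.3231; solve J* = V/(n·D) for n: n = V/(J*·D) = 42.81/(1.3231 × 0.43) = 75.246119 rev/s
rpm = 60·n = 4514.767117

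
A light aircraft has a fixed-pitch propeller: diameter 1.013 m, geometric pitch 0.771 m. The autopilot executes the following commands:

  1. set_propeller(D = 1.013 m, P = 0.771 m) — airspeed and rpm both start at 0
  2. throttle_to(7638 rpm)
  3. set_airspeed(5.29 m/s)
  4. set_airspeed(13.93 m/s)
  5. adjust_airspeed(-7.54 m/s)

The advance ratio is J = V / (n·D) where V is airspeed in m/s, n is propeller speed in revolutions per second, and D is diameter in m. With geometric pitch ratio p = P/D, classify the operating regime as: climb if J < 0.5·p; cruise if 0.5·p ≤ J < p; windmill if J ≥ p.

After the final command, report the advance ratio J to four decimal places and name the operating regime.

J = 0.0496, regime = climb

set_propeller: D = 1.013 m, P = 0.771 m (p = P/D = 0.761106); state ← (V=0, rpm=0)
throttle_to(7638): rpm ← 7638
set_airspeed(5.29): V ← 5.29 m/s
set_airspeed(13.93): V ← 13.93 m/s
adjust_airspeed(-7.54): V ← 13.93 -7.54 = 6.39 m/s
final state: V = 6.39 m/s, rpm = 7638 → n = rpm/60 = 127.300000 rev/s
J = V / (n·D) = 6.39 / (127.300000 × 1.013) = 0.049552
regime bands: climb J<0.3806 | cruise [0.3806, 0.7611) | windmill J≥0.7611
J = 0.0496 → climb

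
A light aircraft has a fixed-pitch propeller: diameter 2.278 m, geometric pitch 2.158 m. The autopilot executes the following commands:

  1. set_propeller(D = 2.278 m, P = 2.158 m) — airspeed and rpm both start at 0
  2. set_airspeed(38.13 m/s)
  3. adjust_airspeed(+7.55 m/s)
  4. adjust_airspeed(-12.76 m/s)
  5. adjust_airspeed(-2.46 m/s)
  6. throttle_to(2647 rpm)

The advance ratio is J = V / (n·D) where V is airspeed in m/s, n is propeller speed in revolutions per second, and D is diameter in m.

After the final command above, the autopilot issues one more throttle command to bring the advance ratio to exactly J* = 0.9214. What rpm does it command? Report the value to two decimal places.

set_propeller: D = 2.278 m, P = 2.158 m (p = P/D = 0.947322); state ← (V=0, rpm=0)
set_airspeed(38.13): V ← 38.13 m/s
adjust_airspeed(+7.55): V ← 38.13 +7.55 = 45.68 m/s
adjust_airspeed(-12.76): V ← 45.68 -12.76 = 32.92 m/s
adjust_airspeed(-2.46): V ← 32.92 -2.46 = 30.46 m/s
throttle_to(2647): rpm ← 2647
final state: V = 30.46 m/s, rpm = 2647 → n = rpm/60 = 44.116667 rev/s
target J* = 0.9214; solve J* = V/(n·D) for n: n = V/(J*·D) = 30.46/(0.9214 × 2.278) = 14.512023 rev/s
rpm = 60·n = 870.721407

rpm = 870.72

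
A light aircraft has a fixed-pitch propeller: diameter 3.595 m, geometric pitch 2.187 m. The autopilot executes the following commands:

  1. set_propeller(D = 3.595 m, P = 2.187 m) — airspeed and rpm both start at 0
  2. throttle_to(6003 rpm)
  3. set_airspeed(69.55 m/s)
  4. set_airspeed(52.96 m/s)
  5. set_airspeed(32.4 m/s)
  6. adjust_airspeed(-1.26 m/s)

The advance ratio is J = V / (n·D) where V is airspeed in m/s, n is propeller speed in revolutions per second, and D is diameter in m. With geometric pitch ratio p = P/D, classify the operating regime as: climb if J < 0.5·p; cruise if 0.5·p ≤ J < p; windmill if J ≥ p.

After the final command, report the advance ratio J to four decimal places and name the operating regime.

set_propeller: D = 3.595 m, P = 2.187 m (p = P/D = 0.608345); state ← (V=0, rpm=0)
throttle_to(6003): rpm ← 6003
set_airspeed(69.55): V ← 69.55 m/s
set_airspeed(52.96): V ← 52.96 m/s
set_airspeed(32.4): V ← 32.4 m/s
adjust_airspeed(-1.26): V ← 32.4 -1.26 = 31.14 m/s
final state: V = 31.14 m/s, rpm = 6003 → n = rpm/60 = 100.050000 rev/s
J = V / (n·D) = 31.14 / (100.050000 × 3.595) = 0.086577
regime bands: climb J<0.3042 | cruise [0.3042, 0.6083) | windmill J≥0.6083
J = 0.0866 → climb

J = 0.0866, regime = climb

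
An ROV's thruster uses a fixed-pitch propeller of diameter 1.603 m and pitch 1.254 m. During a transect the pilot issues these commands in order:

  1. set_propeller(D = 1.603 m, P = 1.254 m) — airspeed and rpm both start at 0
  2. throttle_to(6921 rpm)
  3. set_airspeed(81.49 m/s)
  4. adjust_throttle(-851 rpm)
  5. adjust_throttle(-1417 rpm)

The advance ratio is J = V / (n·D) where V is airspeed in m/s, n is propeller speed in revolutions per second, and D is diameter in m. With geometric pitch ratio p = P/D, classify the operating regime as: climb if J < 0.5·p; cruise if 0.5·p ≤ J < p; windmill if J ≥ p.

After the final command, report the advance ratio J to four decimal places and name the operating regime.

set_propeller: D = 1.603 m, P = 1.254 m (p = P/D = 0.782283); state ← (V=0, rpm=0)
throttle_to(6921): rpm ← 6921
set_airspeed(81.49): V ← 81.49 m/s
adjust_throttle(-851): rpm ← 6921 -851 = 6070
adjust_throttle(-1417): rpm ← 6070 -1417 = 4653
final state: V = 81.49 m/s, rpm = 4653 → n = rpm/60 = 77.550000 rev/s
J = V / (n·D) = 81.49 / (77.550000 × 1.603) = 0.655525
regime bands: climb J<0.3911 | cruise [0.3911, 0.7823) | windmill J≥0.7823
J = 0.6555 → cruise

J = 0.6555, regime = cruise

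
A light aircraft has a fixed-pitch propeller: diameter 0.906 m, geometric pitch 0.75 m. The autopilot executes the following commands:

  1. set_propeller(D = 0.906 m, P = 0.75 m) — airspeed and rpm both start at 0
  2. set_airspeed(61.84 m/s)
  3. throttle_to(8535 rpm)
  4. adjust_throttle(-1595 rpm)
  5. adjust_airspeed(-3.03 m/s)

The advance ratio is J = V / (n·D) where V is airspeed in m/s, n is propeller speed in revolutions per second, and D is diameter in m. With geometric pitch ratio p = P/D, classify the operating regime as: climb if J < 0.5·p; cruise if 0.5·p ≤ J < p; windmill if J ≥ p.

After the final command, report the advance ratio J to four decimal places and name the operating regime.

J = 0.5612, regime = cruise

set_propeller: D = 0.906 m, P = 0.75 m (p = P/D = 0.827815); state ← (V=0, rpm=0)
set_airspeed(61.84): V ← 61.84 m/s
throttle_to(8535): rpm ← 8535
adjust_throttle(-1595): rpm ← 8535 -1595 = 6940
adjust_airspeed(-3.03): V ← 61.84 -3.03 = 58.81 m/s
final state: V = 58.81 m/s, rpm = 6940 → n = rpm/60 = 115.666667 rev/s
J = V / (n·D) = 58.81 / (115.666667 × 0.906) = 0.561196
regime bands: climb J<0.4139 | cruise [0.4139, 0.8278) | windmill J≥0.8278
J = 0.5612 → cruise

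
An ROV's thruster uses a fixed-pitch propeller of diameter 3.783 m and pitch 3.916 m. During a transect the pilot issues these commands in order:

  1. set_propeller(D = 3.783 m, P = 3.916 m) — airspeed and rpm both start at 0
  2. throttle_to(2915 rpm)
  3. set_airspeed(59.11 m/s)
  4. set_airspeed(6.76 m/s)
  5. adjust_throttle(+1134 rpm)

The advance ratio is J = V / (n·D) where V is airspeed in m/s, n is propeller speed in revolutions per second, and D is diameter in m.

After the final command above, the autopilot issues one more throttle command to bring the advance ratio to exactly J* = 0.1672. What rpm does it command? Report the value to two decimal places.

set_propeller: D = 3.783 m, P = 3.916 m (p = P/D = 1.035157); state ← (V=0, rpm=0)
throttle_to(2915): rpm ← 2915
set_airspeed(59.11): V ← 59.11 m/s
set_airspeed(6.76): V ← 6.76 m/s
adjust_throttle(+1134): rpm ← 2915 +1134 = 4049
final state: V = 6.76 m/s, rpm = 4049 → n = rpm/60 = 67.483333 rev/s
target J* = 0.1672; solve J* = V/(n·D) for n: n = V/(J*·D) = 6.76/(0.1672 × 3.783) = 10.687450 rev/s
rpm = 60·n = 641.246979

rpm = 641.25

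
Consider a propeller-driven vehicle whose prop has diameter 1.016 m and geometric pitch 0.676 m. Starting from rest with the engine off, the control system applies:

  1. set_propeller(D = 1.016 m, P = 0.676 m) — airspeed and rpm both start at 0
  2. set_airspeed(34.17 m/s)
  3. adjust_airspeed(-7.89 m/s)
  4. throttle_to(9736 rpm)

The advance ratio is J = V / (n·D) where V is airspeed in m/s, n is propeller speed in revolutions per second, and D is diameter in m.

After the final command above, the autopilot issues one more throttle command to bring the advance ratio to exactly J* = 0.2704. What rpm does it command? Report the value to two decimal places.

rpm = 5739.53

set_propeller: D = 1.016 m, P = 0.676 m (p = P/D = 0.665354); state ← (V=0, rpm=0)
set_airspeed(34.17): V ← 34.17 m/s
adjust_airspeed(-7.89): V ← 34.17 -7.89 = 26.28 m/s
throttle_to(9736): rpm ← 9736
final state: V = 26.28 m/s, rpm = 9736 → n = rpm/60 = 162.266667 rev/s
target J* = 0.2704; solve J* = V/(n·D) for n: n = V/(J*·D) = 26.28/(0.2704 × 1.016) = 95.658808 rev/s
rpm = 60·n = 5739.528491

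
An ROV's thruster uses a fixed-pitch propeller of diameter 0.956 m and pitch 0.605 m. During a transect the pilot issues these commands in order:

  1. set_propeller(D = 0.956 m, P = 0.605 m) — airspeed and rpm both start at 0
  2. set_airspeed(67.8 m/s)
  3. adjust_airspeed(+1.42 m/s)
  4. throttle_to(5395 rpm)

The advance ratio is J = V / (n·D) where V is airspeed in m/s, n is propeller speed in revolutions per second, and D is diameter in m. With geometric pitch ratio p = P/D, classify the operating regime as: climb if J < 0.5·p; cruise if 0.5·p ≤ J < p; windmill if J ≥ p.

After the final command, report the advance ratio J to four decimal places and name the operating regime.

set_propeller: D = 0.956 m, P = 0.605 m (p = P/D = 0.632845); state ← (V=0, rpm=0)
set_airspeed(67.8): V ← 67.8 m/s
adjust_airspeed(+1.42): V ← 67.8 +1.42 = 69.22 m/s
throttle_to(5395): rpm ← 5395
final state: V = 69.22 m/s, rpm = 5395 → n = rpm/60 = 89.916667 rev/s
J = V / (n·D) = 69.22 / (89.916667 × 0.956) = 0.805255
regime bands: climb J<0.3164 | cruise [0.3164, 0.6328) | windmill J≥0.6328
J = 0.8053 → windmill

J = 0.8053, regime = windmill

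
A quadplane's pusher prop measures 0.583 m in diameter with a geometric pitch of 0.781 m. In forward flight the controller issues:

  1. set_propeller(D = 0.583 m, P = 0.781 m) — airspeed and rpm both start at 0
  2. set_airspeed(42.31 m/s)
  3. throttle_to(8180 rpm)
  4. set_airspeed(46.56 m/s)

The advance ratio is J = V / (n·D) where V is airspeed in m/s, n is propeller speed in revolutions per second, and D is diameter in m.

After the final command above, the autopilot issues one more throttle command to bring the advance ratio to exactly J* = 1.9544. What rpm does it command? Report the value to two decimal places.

rpm = 2451.78

set_propeller: D = 0.583 m, P = 0.781 m (p = P/D = 1.339623); state ← (V=0, rpm=0)
set_airspeed(42.31): V ← 42.31 m/s
throttle_to(8180): rpm ← 8180
set_airspeed(46.56): V ← 46.56 m/s
final state: V = 46.56 m/s, rpm = 8180 → n = rpm/60 = 136.333333 rev/s
target J* = 1.9544; solve J* = V/(n·D) for n: n = V/(J*·D) = 46.56/(1.9544 × 0.583) = 40.863067 rev/s
rpm = 60·n = 2451.784038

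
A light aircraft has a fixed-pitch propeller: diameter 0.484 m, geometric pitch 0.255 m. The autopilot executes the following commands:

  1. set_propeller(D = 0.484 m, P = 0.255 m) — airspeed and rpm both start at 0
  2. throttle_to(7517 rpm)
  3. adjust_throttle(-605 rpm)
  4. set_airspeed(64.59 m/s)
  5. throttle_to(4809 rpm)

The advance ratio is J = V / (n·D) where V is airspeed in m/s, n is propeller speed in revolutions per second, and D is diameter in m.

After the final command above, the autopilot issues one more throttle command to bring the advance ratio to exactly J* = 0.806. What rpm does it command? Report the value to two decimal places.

rpm = 9934.27

set_propeller: D = 0.484 m, P = 0.255 m (p = P/D = 0.526860); state ← (V=0, rpm=0)
throttle_to(7517): rpm ← 7517
adjust_throttle(-605): rpm ← 7517 -605 = 6912
set_airspeed(64.59): V ← 64.59 m/s
throttle_to(4809): rpm ← 4809
final state: V = 64.59 m/s, rpm = 4809 → n = rpm/60 = 80.150000 rev/s
target J* = 0.806; solve J* = V/(n·D) for n: n = V/(J*·D) = 64.59/(0.806 × 0.484) = 165.571232 rev/s
rpm = 60·n = 9934.273937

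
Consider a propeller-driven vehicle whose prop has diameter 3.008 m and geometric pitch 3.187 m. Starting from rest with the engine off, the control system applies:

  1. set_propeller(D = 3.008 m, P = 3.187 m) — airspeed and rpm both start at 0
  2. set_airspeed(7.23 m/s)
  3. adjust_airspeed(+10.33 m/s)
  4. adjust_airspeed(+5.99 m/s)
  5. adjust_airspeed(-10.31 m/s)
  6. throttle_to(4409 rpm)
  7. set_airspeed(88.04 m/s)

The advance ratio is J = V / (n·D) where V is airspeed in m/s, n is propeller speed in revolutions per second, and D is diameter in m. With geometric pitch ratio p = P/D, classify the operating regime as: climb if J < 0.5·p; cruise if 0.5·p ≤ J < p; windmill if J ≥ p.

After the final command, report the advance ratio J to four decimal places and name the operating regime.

set_propeller: D = 3.008 m, P = 3.187 m (p = P/D = 1.059508); state ← (V=0, rpm=0)
set_airspeed(7.23): V ← 7.23 m/s
adjust_airspeed(+10.33): V ← 7.23 +10.33 = 17.56 m/s
adjust_airspeed(+5.99): V ← 17.56 +5.99 = 23.55 m/s
adjust_airspeed(-10.31): V ← 23.55 -10.31 = 13.24 m/s
throttle_to(4409): rpm ← 4409
set_airspeed(88.04): V ← 88.04 m/s
final state: V = 88.04 m/s, rpm = 4409 → n = rpm/60 = 73.483333 rev/s
J = V / (n·D) = 88.04 / (73.483333 × 3.008) = 0.398303
regime bands: climb J<0.5298 | cruise [0.5298, 1.0595) | windmill J≥1.0595
J = 0.3983 → climb

J = 0.3983, regime = climb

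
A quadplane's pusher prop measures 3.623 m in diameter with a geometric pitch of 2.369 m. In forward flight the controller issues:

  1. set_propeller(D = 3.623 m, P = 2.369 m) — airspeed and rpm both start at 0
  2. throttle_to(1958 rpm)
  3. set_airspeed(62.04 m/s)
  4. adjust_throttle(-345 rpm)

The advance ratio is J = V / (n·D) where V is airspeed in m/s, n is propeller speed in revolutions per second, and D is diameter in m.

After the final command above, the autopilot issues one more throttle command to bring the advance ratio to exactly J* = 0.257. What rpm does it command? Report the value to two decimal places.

set_propeller: D = 3.623 m, P = 2.369 m (p = P/D = 0.653878); state ← (V=0, rpm=0)
throttle_to(1958): rpm ← 1958
set_airspeed(62.04): V ← 62.04 m/s
adjust_throttle(-345): rpm ← 1958 -345 = 1613
final state: V = 62.04 m/s, rpm = 1613 → n = rpm/60 = 26.883333 rev/s
target J* = 0.257; solve J* = V/(n·D) for n: n = V/(J*·D) = 62.04/(0.257 × 3.623) = 66.630080 rev/s
rpm = 60·n = 3997.804773

rpm = 3997.80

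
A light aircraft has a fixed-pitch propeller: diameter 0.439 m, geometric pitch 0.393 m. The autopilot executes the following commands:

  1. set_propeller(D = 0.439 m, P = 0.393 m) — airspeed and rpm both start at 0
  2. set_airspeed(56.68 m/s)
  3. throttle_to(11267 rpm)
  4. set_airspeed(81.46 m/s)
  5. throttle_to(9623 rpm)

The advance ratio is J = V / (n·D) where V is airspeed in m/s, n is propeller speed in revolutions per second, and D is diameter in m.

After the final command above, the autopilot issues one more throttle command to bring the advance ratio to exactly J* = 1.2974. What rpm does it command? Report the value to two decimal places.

rpm = 8581.38

set_propeller: D = 0.439 m, P = 0.393 m (p = P/D = 0.895216); state ← (V=0, rpm=0)
set_airspeed(56.68): V ← 56.68 m/s
throttle_to(11267): rpm ← 11267
set_airspeed(81.46): V ← 81.46 m/s
throttle_to(9623): rpm ← 9623
final state: V = 81.46 m/s, rpm = 9623 → n = rpm/60 = 160.383333 rev/s
target J* = 1.2974; solve J* = V/(n·D) for n: n = V/(J*·D) = 81.46/(1.2974 × 0.439) = 143.023036 rev/s
rpm = 60·n = 8581.382144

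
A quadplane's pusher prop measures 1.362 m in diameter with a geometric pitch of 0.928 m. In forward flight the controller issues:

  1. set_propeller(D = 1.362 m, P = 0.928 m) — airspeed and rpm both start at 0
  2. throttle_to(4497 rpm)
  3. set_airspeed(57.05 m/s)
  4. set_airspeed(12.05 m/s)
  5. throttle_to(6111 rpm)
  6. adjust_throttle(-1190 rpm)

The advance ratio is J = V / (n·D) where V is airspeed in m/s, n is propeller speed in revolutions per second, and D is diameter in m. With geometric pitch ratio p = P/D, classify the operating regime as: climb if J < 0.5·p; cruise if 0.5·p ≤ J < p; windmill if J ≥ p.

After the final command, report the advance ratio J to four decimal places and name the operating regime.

J = 0.1079, regime = climb

set_propeller: D = 1.362 m, P = 0.928 m (p = P/D = 0.681351); state ← (V=0, rpm=0)
throttle_to(4497): rpm ← 4497
set_airspeed(57.05): V ← 57.05 m/s
set_airspeed(12.05): V ← 12.05 m/s
throttle_to(6111): rpm ← 6111
adjust_throttle(-1190): rpm ← 6111 -1190 = 4921
final state: V = 12.05 m/s, rpm = 4921 → n = rpm/60 = 82.016667 rev/s
J = V / (n·D) = 12.05 / (82.016667 × 1.362) = 0.107872
regime bands: climb J<0.3407 | cruise [0.3407, 0.6814) | windmill J≥0.6814
J = 0.1079 → climb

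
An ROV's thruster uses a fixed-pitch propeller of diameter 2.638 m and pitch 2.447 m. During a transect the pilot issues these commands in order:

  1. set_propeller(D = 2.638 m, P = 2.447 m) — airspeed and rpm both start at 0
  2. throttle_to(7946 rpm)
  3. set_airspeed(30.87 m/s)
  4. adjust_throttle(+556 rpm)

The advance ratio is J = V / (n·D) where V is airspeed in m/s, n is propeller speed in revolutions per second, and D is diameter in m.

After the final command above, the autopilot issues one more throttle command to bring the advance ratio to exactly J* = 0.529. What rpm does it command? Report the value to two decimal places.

set_propeller: D = 2.638 m, P = 2.447 m (p = P/D = 0.927597); state ← (V=0, rpm=0)
throttle_to(7946): rpm ← 7946
set_airspeed(30.87): V ← 30.87 m/s
adjust_throttle(+556): rpm ← 7946 +556 = 8502
final state: V = 30.87 m/s, rpm = 8502 → n = rpm/60 = 141.700000 rev/s
target J* = 0.529; solve J* = V/(n·D) for n: n = V/(J*·D) = 30.87/(0.529 × 2.638) = 22.121072 rev/s
rpm = 60·n = 1327.264311

rpm = 1327.26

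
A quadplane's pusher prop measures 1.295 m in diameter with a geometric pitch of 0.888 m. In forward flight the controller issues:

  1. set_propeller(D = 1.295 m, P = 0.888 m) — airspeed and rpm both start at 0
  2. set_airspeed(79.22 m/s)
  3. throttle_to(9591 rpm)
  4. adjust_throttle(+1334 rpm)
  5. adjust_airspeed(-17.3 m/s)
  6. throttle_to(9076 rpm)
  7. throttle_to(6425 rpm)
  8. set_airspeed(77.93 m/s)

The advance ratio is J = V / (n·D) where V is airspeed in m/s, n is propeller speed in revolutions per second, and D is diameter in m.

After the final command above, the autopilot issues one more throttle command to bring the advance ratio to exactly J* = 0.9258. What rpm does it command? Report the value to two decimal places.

set_propeller: D = 1.295 m, P = 0.888 m (p = P/D = 0.685714); state ← (V=0, rpm=0)
set_airspeed(79.22): V ← 79.22 m/s
throttle_to(9591): rpm ← 9591
adjust_throttle(+1334): rpm ← 9591 +1334 = 10925
adjust_airspeed(-17.3): V ← 79.22 -17.3 = 61.92 m/s
throttle_to(9076): rpm ← 9076
throttle_to(6425): rpm ← 6425
set_airspeed(77.93): V ← 77.93 m/s
final state: V = 77.93 m/s, rpm = 6425 → n = rpm/60 = 107.083333 rev/s
target J* = 0.9258; solve J* = V/(n·D) for n: n = V/(J*·D) = 77.93/(0.9258 × 1.295) = 65.000655 rev/s
rpm = 60·n = 3900.039286

rpm = 3900.04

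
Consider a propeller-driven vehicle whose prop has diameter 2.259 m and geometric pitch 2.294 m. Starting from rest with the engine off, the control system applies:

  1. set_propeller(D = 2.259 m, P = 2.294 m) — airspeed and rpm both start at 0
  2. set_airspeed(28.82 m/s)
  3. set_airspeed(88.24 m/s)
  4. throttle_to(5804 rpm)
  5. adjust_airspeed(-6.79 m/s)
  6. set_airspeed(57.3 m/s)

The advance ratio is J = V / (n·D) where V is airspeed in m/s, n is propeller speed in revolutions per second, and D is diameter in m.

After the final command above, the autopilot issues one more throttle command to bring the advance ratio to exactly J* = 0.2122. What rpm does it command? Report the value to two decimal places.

set_propeller: D = 2.259 m, P = 2.294 m (p = P/D = 1.015494); state ← (V=0, rpm=0)
set_airspeed(28.82): V ← 28.82 m/s
set_airspeed(88.24): V ← 88.24 m/s
throttle_to(5804): rpm ← 5804
adjust_airspeed(-6.79): V ← 88.24 -6.79 = 81.45 m/s
set_airspeed(57.3): V ← 57.3 m/s
final state: V = 57.3 m/s, rpm = 5804 → n = rpm/60 = 96.733333 rev/s
target J* = 0.2122; solve J* = V/(n·D) for n: n = V/(J*·D) = 57.3/(0.2122 × 2.259) = 119.534429 rev/s
rpm = 60·n = 7172.065743

rpm = 7172.07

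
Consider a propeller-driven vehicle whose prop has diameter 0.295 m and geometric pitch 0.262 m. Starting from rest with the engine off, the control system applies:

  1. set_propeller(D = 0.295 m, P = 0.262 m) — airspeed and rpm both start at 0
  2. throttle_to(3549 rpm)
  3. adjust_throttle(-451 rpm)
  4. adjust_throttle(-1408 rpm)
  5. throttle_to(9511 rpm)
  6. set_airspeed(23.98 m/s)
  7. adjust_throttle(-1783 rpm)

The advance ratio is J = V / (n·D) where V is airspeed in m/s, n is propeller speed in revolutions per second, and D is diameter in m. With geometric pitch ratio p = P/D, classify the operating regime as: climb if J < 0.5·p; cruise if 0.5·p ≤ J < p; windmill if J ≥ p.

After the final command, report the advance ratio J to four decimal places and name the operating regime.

set_propeller: D = 0.295 m, P = 0.262 m (p = P/D = 0.888136); state ← (V=0, rpm=0)
throttle_to(3549): rpm ← 3549
adjust_throttle(-451): rpm ← 3549 -451 = 3098
adjust_throttle(-1408): rpm ← 3098 -1408 = 1690
throttle_to(9511): rpm ← 9511
set_airspeed(23.98): V ← 23.98 m/s
adjust_throttle(-1783): rpm ← 9511 -1783 = 7728
final state: V = 23.98 m/s, rpm = 7728 → n = rpm/60 = 128.800000 rev/s
J = V / (n·D) = 23.98 / (128.800000 × 0.295) = 0.631119
regime bands: climb J<0.4441 | cruise [0.4441, 0.8881) | windmill J≥0.8881
J = 0.6311 → cruise

J = 0.6311, regime = cruise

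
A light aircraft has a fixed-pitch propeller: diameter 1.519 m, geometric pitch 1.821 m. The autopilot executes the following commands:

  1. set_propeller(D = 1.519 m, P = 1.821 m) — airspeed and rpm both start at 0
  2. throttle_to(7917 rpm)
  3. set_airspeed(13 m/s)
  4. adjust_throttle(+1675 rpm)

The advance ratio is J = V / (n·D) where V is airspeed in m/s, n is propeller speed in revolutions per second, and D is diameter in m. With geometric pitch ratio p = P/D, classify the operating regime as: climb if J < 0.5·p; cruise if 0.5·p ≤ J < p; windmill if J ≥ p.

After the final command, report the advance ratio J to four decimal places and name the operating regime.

J = 0.0535, regime = climb

set_propeller: D = 1.519 m, P = 1.821 m (p = P/D = 1.198815); state ← (V=0, rpm=0)
throttle_to(7917): rpm ← 7917
set_airspeed(13): V ← 13 m/s
adjust_throttle(+1675): rpm ← 7917 +1675 = 9592
final state: V = 13 m/s, rpm = 9592 → n = rpm/60 = 159.866667 rev/s
J = V / (n·D) = 13 / (159.866667 × 1.519) = 0.053534
regime bands: climb J<0.5994 | cruise [0.5994, 1.1988) | windmill J≥1.1988
J = 0.0535 → climb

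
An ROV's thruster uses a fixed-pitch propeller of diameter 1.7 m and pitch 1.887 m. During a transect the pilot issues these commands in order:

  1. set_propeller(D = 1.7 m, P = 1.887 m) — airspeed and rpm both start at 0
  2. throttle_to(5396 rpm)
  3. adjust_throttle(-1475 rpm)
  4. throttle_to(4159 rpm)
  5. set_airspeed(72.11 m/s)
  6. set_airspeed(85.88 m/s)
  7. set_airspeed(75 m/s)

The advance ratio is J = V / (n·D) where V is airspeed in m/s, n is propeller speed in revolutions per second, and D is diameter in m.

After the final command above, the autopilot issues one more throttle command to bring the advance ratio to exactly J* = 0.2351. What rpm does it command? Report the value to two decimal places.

rpm = 11259.29

set_propeller: D = 1.7 m, P = 1.887 m (p = P/D = 1.110000); state ← (V=0, rpm=0)
throttle_to(5396): rpm ← 5396
adjust_throttle(-1475): rpm ← 5396 -1475 = 3921
throttle_to(4159): rpm ← 4159
set_airspeed(72.11): V ← 72.11 m/s
set_airspeed(85.88): V ← 85.88 m/s
set_airspeed(75): V ← 75 m/s
final state: V = 75 m/s, rpm = 4159 → n = rpm/60 = 69.316667 rev/s
target J* = 0.2351; solve J* = V/(n·D) for n: n = V/(J*·D) = 75/(0.2351 × 1.7) = 187.654815 rev/s
rpm = 60·n = 11259.288913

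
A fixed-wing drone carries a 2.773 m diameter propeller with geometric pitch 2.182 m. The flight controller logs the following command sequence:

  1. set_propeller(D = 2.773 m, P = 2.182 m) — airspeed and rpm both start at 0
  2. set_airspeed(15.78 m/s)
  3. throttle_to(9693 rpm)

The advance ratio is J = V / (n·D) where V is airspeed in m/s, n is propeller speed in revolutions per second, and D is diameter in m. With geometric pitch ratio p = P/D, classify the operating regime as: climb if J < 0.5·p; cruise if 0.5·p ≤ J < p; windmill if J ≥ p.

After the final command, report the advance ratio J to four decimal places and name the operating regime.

set_propeller: D = 2.773 m, P = 2.182 m (p = P/D = 0.786873); state ← (V=0, rpm=0)
set_airspeed(15.78): V ← 15.78 m/s
throttle_to(9693): rpm ← 9693
final state: V = 15.78 m/s, rpm = 9693 → n = rpm/60 = 161.550000 rev/s
J = V / (n·D) = 15.78 / (161.550000 × 2.773) = 0.035225
regime bands: climb J<0.3934 | cruise [0.3934, 0.7869) | windmill J≥0.7869
J = 0.0352 → climb

J = 0.0352, regime = climb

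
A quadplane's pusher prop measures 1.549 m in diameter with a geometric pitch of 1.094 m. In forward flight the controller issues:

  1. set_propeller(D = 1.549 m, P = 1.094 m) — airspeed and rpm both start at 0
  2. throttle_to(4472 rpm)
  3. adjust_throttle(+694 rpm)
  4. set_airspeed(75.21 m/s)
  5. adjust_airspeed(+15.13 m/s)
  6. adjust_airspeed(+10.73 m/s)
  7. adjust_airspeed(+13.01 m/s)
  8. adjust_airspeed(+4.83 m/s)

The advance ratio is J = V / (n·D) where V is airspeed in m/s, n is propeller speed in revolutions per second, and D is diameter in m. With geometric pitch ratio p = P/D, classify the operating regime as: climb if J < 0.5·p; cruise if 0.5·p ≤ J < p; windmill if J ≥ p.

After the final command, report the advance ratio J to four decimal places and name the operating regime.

J = 0.8916, regime = windmill

set_propeller: D = 1.549 m, P = 1.094 m (p = P/D = 0.706262); state ← (V=0, rpm=0)
throttle_to(4472): rpm ← 4472
adjust_throttle(+694): rpm ← 4472 +694 = 5166
set_airspeed(75.21): V ← 75.21 m/s
adjust_airspeed(+15.13): V ← 75.21 +15.13 = 90.34 m/s
adjust_airspeed(+10.73): V ← 90.34 +10.73 = 101.07 m/s
adjust_airspeed(+13.01): V ← 101.07 +13.01 = 114.08 m/s
adjust_airspeed(+4.83): V ← 114.08 +4.83 = 118.91 m/s
final state: V = 118.91 m/s, rpm = 5166 → n = rpm/60 = 86.100000 rev/s
J = V / (n·D) = 118.91 / (86.100000 × 1.549) = 0.891587
regime bands: climb J<0.3531 | cruise [0.3531, 0.7063) | windmill J≥0.7063
J = 0.8916 → windmill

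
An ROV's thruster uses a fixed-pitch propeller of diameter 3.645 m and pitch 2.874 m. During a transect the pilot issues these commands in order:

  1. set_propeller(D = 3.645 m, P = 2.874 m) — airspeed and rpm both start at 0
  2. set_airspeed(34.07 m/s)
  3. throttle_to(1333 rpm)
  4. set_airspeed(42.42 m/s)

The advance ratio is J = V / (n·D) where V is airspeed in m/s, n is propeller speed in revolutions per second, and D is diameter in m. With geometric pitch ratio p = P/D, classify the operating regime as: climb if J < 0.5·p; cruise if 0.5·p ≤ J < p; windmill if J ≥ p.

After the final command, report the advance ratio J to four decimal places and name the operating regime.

J = 0.5238, regime = cruise

set_propeller: D = 3.645 m, P = 2.874 m (p = P/D = 0.788477); state ← (V=0, rpm=0)
set_airspeed(34.07): V ← 34.07 m/s
throttle_to(1333): rpm ← 1333
set_airspeed(42.42): V ← 42.42 m/s
final state: V = 42.42 m/s, rpm = 1333 → n = rpm/60 = 22.216667 rev/s
J = V / (n·D) = 42.42 / (22.216667 × 3.645) = 0.523835
regime bands: climb J<0.3942 | cruise [0.3942, 0.7885) | windmill J≥0.7885
J = 0.5238 → cruise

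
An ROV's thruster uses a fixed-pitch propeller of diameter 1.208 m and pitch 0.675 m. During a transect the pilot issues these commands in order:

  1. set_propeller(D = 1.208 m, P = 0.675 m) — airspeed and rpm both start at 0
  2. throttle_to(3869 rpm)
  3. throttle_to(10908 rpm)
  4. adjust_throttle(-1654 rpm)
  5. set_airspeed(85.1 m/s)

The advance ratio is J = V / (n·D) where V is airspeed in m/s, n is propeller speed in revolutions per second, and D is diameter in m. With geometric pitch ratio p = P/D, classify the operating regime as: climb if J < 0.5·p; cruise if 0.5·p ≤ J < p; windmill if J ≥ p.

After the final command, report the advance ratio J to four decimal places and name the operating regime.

set_propeller: D = 1.208 m, P = 0.675 m (p = P/D = 0.558775); state ← (V=0, rpm=0)
throttle_to(3869): rpm ← 3869
throttle_to(10908): rpm ← 10908
adjust_throttle(-1654): rpm ← 10908 -1654 = 9254
set_airspeed(85.1): V ← 85.1 m/s
final state: V = 85.1 m/s, rpm = 9254 → n = rpm/60 = 154.233333 rev/s
J = V / (n·D) = 85.1 / (154.233333 × 1.208) = 0.456756
regime bands: climb J<0.2794 | cruise [0.2794, 0.5588) | windmill J≥0.5588
J = 0.4568 → cruise

J = 0.4568, regime = cruise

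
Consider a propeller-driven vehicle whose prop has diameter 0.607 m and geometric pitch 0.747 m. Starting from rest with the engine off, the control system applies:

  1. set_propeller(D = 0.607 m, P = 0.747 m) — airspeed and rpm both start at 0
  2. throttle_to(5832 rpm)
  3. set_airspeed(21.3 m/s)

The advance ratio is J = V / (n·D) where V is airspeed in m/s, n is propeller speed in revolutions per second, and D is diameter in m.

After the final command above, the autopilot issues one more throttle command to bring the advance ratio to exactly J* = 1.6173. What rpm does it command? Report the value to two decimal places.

rpm = 1301.82

set_propeller: D = 0.607 m, P = 0.747 m (p = P/D = 1.230643); state ← (V=0, rpm=0)
throttle_to(5832): rpm ← 5832
set_airspeed(21.3): V ← 21.3 m/s
final state: V = 21.3 m/s, rpm = 5832 → n = rpm/60 = 97.200000 rev/s
target J* = 1.6173; solve J* = V/(n·D) for n: n = V/(J*·D) = 21.3/(1.6173 × 0.607) = 21.697032 rev/s
rpm = 60·n = 1301.821909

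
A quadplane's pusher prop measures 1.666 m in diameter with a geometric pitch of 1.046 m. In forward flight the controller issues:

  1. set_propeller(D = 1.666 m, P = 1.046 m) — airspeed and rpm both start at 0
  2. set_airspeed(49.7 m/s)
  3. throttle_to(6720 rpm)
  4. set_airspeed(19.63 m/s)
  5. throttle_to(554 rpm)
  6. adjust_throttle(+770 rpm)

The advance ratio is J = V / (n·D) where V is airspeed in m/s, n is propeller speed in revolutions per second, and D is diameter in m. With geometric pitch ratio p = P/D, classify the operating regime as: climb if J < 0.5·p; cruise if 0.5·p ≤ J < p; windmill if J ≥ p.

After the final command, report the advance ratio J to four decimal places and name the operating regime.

set_propeller: D = 1.666 m, P = 1.046 m (p = P/D = 0.627851); state ← (V=0, rpm=0)
set_airspeed(49.7): V ← 49.7 m/s
throttle_to(6720): rpm ← 6720
set_airspeed(19.63): V ← 19.63 m/s
throttle_to(554): rpm ← 554
adjust_throttle(+770): rpm ← 554 +770 = 1324
final state: V = 19.63 m/s, rpm = 1324 → n = rpm/60 = 22.066667 rev/s
J = V / (n·D) = 19.63 / (22.066667 × 1.666) = 0.533960
regime bands: climb J<0.3139 | cruise [0.3139, 0.6279) | windmill J≥0.6279
J = 0.5340 → cruise

J = 0.5340, regime = cruise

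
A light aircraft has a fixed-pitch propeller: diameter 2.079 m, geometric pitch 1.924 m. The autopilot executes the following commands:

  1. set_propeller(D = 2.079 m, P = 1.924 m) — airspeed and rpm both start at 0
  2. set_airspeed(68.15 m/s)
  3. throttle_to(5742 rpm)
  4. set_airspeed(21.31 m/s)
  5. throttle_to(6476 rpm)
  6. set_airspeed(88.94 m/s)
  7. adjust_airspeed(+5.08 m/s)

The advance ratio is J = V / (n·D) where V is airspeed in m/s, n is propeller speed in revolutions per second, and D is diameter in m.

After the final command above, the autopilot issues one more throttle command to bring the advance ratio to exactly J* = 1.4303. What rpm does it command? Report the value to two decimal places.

rpm = 1897.10

set_propeller: D = 2.079 m, P = 1.924 m (p = P/D = 0.925445); state ← (V=0, rpm=0)
set_airspeed(68.15): V ← 68.15 m/s
throttle_to(5742): rpm ← 5742
set_airspeed(21.31): V ← 21.31 m/s
throttle_to(6476): rpm ← 6476
set_airspeed(88.94): V ← 88.94 m/s
adjust_airspeed(+5.08): V ← 88.94 +5.08 = 94.02 m/s
final state: V = 94.02 m/s, rpm = 6476 → n = rpm/60 = 107.933333 rev/s
target J* = 1.4303; solve J* = V/(n·D) for n: n = V/(J*·D) = 94.02/(1.4303 × 2.079) = 31.618308 rev/s
rpm = 60·n = 1897.098450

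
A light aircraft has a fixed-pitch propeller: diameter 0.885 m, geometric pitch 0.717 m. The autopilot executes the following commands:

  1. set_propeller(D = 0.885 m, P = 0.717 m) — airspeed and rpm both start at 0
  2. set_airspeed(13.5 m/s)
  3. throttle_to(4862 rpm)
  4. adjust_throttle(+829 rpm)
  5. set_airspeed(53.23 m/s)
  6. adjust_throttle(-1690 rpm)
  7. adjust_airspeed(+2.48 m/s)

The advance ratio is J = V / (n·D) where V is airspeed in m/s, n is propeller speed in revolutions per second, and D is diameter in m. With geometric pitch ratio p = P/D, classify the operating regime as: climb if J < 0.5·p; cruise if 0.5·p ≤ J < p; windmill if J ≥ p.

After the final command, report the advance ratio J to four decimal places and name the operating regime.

set_propeller: D = 0.885 m, P = 0.717 m (p = P/D = 0.810169); state ← (V=0, rpm=0)
set_airspeed(13.5): V ← 13.5 m/s
throttle_to(4862): rpm ← 4862
adjust_throttle(+829): rpm ← 4862 +829 = 5691
set_airspeed(53.23): V ← 53.23 m/s
adjust_throttle(-1690): rpm ← 5691 -1690 = 4001
adjust_airspeed(+2.48): V ← 53.23 +2.48 = 55.71 m/s
final state: V = 55.71 m/s, rpm = 4001 → n = rpm/60 = 66.683333 rev/s
J = V / (n·D) = 55.71 / (66.683333 × 0.885) = 0.944001
regime bands: climb J<0.4051 | cruise [0.4051, 0.8102) | windmill J≥0.8102
J = 0.9440 → windmill

J = 0.9440, regime = windmill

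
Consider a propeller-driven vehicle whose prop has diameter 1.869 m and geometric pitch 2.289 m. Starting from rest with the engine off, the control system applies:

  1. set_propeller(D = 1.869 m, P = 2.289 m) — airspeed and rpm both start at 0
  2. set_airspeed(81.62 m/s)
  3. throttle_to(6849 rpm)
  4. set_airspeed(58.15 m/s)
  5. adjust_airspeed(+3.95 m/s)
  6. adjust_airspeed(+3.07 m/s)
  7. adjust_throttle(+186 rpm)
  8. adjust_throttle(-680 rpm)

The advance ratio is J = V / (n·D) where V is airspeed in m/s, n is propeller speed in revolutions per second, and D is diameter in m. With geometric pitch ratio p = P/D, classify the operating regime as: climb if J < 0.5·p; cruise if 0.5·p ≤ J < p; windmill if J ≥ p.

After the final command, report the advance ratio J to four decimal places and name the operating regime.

J = 0.3292, regime = climb

set_propeller: D = 1.869 m, P = 2.289 m (p = P/D = 1.224719); state ← (V=0, rpm=0)
set_airspeed(81.62): V ← 81.62 m/s
throttle_to(6849): rpm ← 6849
set_airspeed(58.15): V ← 58.15 m/s
adjust_airspeed(+3.95): V ← 58.15 +3.95 = 62.1 m/s
adjust_airspeed(+3.07): V ← 62.1 +3.07 = 65.17 m/s
adjust_throttle(+186): rpm ← 6849 +186 = 7035
adjust_throttle(-680): rpm ← 7035 -680 = 6355
final state: V = 65.17 m/s, rpm = 6355 → n = rpm/60 = 105.916667 rev/s
J = V / (n·D) = 65.17 / (105.916667 × 1.869) = 0.329211
regime bands: climb J<0.6124 | cruise [0.6124, 1.2247) | windmill J≥1.2247
J = 0.3292 → climb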